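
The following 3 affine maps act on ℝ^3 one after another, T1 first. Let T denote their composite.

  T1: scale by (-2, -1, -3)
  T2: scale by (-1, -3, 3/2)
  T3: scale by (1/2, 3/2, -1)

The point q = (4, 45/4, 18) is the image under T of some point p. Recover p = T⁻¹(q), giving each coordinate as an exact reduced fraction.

T1 = [-2 0 0 0; 0 -1 0 0; 0 0 -3 0; 0 0 0 1]
T2·T1 = [2 0 0 0; 0 3 0 0; 0 0 -9/2 0; 0 0 0 1]
T3·…·T1 = [1 0 0 0; 0 9/2 0 0; 0 0 9/2 0; 0 0 0 1]
det M = 81/4; M⁻¹ = [1 0 0 0; 0 2/9 0 0; 0 0 2/9 0; 0 0 0 1]
M⁻¹ · (4, 45/4, 18)ᵀ = (4, 5/2, 4)ᵀ

p = (4, 5/2, 4)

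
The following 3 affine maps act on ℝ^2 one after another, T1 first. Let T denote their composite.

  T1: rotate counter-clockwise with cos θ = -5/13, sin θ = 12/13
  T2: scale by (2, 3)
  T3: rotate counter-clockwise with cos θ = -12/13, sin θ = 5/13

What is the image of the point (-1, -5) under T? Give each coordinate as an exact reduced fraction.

T(p) = (-135/13, 14/13)

T1 rotate counter-clockwise with cos θ = -5/13, sin θ = 12/13: (-1, -5) → (5, 1)
T2 scale by (2, 3): (5, 1) → (10, 3)
T3 rotate counter-clockwise with cos θ = -12/13, sin θ = 5/13: (10, 3) → (-135/13, 14/13)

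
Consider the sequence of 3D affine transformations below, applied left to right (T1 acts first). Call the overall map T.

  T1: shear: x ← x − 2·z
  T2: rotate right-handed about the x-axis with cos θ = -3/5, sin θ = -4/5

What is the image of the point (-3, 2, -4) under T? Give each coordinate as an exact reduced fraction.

T1 shear: x ← x − 2·z: (-3, 2, -4) → (5, 2, -4)
T2 rotate right-handed about the x-axis with cos θ = -3/5, sin θ = -4/5: (5, 2, -4) → (5, -22/5, 4/5)

T(p) = (5, -22/5, 4/5)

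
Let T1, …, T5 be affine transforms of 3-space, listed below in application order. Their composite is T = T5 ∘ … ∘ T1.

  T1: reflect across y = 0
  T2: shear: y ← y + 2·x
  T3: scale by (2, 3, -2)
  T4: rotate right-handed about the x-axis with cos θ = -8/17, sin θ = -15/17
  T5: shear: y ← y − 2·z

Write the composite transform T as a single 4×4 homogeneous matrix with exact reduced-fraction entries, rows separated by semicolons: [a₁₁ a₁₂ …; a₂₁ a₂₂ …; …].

T = [2 0 0 0; 132/17 -66/17 -62/17 0; -90/17 45/17 16/17 0; 0 0 0 1]

T1 = [1 0 0 0; 0 -1 0 0; 0 0 1 0; 0 0 0 1]
T2·T1 = [1 0 0 0; 2 -1 0 0; 0 0 1 0; 0 0 0 1]
T3·…·T1 = [2 0 0 0; 6 -3 0 0; 0 0 -2 0; 0 0 0 1]
T4·…·T1 = [2 0 0 0; -48/17 24/17 -30/17 0; -90/17 45/17 16/17 0; 0 0 0 1]
T5·…·T1 = [2 0 0 0; 132/17 -66/17 -62/17 0; -90/17 45/17 16/17 0; 0 0 0 1]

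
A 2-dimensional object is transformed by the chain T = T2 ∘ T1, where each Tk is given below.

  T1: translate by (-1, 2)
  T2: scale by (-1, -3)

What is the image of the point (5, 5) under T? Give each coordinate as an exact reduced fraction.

T1 translate by (-1, 2): (5, 5) → (4, 7)
T2 scale by (-1, -3): (4, 7) → (-4, -21)

T(p) = (-4, -21)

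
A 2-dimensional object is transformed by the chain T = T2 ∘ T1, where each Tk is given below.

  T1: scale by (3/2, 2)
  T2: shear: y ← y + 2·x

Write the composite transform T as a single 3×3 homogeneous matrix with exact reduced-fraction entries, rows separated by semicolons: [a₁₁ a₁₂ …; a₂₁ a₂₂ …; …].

T1 = [3/2 0 0; 0 2 0; 0 0 1]
T2·T1 = [3/2 0 0; 3 2 0; 0 0 1]

T = [3/2 0 0; 3 2 0; 0 0 1]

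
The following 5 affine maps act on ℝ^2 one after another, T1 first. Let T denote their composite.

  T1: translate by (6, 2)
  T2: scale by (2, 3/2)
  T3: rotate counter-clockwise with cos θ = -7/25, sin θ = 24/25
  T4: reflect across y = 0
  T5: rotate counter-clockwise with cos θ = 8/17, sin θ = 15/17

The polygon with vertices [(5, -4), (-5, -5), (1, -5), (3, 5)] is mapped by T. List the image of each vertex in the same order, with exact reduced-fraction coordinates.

T1 translate by (6, 2): (5, -4) → (11, -2); (-5, -5) → (1, -3); (1, -5) → (7, -3); (3, 5) → (9, 7)
T2 scale by (2, 3/2): (11, -2) → (22, -3); (1, -3) → (2, -9/2); (7, -3) → (14, -9/2); (9, 7) → (18, 21/2)
T3 rotate counter-clockwise with cos θ = -7/25, sin θ = 24/25: (22, -3) → (-82/25, 549/25); (2, -9/2) → (94/25, 159/50); (14, -9/2) → (2/5, 147/10); (18, 21/2) → (-378/25, 717/50)
T4 reflect across y = 0: (-82/25, 549/25) → (-82/25, -549/25); (94/25, 159/50) → (94/25, -159/50); (2/5, 147/10) → (2/5, -147/10); (-378/25, 717/50) → (-378/25, -717/50)
T5 rotate counter-clockwise with cos θ = 8/17, sin θ = 15/17: (-82/25, -549/25) → (7579/425, -5622/425); (94/25, -159/50) → (3889/850, 774/425); (2/5, -147/10) → (2237/170, -558/85); (-378/25, -717/50) → (4707/850, -8538/425)

image vertices: (7579/425, -5622/425), (3889/850, 774/425), (2237/170, -558/85), (4707/850, -8538/425)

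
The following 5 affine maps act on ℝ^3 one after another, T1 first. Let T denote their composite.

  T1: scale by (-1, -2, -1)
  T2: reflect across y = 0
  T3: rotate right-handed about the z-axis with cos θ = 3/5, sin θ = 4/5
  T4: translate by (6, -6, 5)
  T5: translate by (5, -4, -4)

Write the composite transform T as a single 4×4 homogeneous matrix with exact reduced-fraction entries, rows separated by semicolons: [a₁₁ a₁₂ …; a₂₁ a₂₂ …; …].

T1 = [-1 0 0 0; 0 -2 0 0; 0 0 -1 0; 0 0 0 1]
T2·T1 = [-1 0 0 0; 0 2 0 0; 0 0 -1 0; 0 0 0 1]
T3·…·T1 = [-3/5 -8/5 0 0; -4/5 6/5 0 0; 0 0 -1 0; 0 0 0 1]
T4·…·T1 = [-3/5 -8/5 0 6; -4/5 6/5 0 -6; 0 0 -1 5; 0 0 0 1]
T5·…·T1 = [-3/5 -8/5 0 11; -4/5 6/5 0 -10; 0 0 -1 1; 0 0 0 1]

T = [-3/5 -8/5 0 11; -4/5 6/5 0 -10; 0 0 -1 1; 0 0 0 1]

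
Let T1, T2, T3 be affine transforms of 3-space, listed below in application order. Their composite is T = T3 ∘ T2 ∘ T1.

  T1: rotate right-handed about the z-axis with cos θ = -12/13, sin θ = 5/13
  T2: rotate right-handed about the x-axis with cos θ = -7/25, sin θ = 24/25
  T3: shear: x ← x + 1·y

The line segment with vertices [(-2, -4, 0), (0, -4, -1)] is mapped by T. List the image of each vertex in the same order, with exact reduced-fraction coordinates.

T1 rotate right-handed about the z-axis with cos θ = -12/13, sin θ = 5/13: (-2, -4, 0) → (44/13, 38/13, 0); (0, -4, -1) → (20/13, 48/13, -1)
T2 rotate right-handed about the x-axis with cos θ = -7/25, sin θ = 24/25: (44/13, 38/13, 0) → (44/13, -266/325, 912/325); (20/13, 48/13, -1) → (20/13, -24/325, 1243/325)
T3 shear: x ← x + 1·y: (44/13, -266/325, 912/325) → (834/325, -266/325, 912/325); (20/13, -24/325, 1243/325) → (476/325, -24/325, 1243/325)

image vertices: (834/325, -266/325, 912/325), (476/325, -24/325, 1243/325)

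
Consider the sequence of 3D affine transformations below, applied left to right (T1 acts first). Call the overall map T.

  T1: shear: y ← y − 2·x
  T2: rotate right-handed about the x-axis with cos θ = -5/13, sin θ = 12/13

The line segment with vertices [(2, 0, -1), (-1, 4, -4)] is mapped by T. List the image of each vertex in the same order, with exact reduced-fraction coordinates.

image vertices: (2, 32/13, -43/13), (-1, 18/13, 92/13)

T1 shear: y ← y − 2·x: (2, 0, -1) → (2, -4, -1); (-1, 4, -4) → (-1, 6, -4)
T2 rotate right-handed about the x-axis with cos θ = -5/13, sin θ = 12/13: (2, -4, -1) → (2, 32/13, -43/13); (-1, 6, -4) → (-1, 18/13, 92/13)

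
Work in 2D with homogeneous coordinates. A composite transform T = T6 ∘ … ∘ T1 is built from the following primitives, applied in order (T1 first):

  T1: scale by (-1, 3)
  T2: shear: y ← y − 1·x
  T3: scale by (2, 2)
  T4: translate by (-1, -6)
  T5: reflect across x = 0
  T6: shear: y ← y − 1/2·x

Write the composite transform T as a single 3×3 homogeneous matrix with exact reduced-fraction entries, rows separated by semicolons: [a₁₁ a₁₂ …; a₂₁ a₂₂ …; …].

T = [2 0 1; 1 6 -13/2; 0 0 1]

T1 = [-1 0 0; 0 3 0; 0 0 1]
T2·T1 = [-1 0 0; 1 3 0; 0 0 1]
T3·…·T1 = [-2 0 0; 2 6 0; 0 0 1]
T4·…·T1 = [-2 0 -1; 2 6 -6; 0 0 1]
T5·…·T1 = [2 0 1; 2 6 -6; 0 0 1]
T6·…·T1 = [2 0 1; 1 6 -13/2; 0 0 1]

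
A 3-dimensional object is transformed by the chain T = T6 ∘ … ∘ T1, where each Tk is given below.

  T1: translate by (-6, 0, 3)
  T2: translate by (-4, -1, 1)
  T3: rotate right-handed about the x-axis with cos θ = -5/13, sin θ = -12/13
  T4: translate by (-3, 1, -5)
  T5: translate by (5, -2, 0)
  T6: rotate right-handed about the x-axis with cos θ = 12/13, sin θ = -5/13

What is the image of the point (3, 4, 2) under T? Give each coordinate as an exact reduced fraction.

T(p) = (-5, -127/169, -1792/169)

T1 translate by (-6, 0, 3): (3, 4, 2) → (-3, 4, 5)
T2 translate by (-4, -1, 1): (-3, 4, 5) → (-7, 3, 6)
T3 rotate right-handed about the x-axis with cos θ = -5/13, sin θ = -12/13: (-7, 3, 6) → (-7, 57/13, -66/13)
T4 translate by (-3, 1, -5): (-7, 57/13, -66/13) → (-10, 70/13, -131/13)
T5 translate by (5, -2, 0): (-10, 70/13, -131/13) → (-5, 44/13, -131/13)
T6 rotate right-handed about the x-axis with cos θ = 12/13, sin θ = -5/13: (-5, 44/13, -131/13) → (-5, -127/169, -1792/169)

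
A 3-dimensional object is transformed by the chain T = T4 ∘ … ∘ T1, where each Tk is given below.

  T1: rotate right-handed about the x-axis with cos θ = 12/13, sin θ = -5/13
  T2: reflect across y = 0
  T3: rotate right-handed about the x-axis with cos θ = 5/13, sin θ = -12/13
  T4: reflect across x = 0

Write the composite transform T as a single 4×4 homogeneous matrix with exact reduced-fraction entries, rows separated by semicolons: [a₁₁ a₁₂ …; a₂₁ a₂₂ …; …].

T1 = [1 0 0 0; 0 12/13 5/13 0; 0 -5/13 12/13 0; 0 0 0 1]
T2·T1 = [1 0 0 0; 0 -12/13 -5/13 0; 0 -5/13 12/13 0; 0 0 0 1]
T3·…·T1 = [1 0 0 0; 0 -120/169 119/169 0; 0 119/169 120/169 0; 0 0 0 1]
T4·…·T1 = [-1 0 0 0; 0 -120/169 119/169 0; 0 119/169 120/169 0; 0 0 0 1]

T = [-1 0 0 0; 0 -120/169 119/169 0; 0 119/169 120/169 0; 0 0 0 1]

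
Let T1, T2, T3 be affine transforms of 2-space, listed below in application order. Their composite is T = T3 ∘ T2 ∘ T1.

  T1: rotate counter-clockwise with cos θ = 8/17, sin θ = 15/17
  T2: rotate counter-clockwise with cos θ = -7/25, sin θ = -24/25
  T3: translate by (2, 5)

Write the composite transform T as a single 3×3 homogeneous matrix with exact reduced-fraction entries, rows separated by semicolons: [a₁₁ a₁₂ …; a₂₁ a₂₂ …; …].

T1 = [8/17 -15/17 0; 15/17 8/17 0; 0 0 1]
T2·T1 = [304/425 297/425 0; -297/425 304/425 0; 0 0 1]
T3·…·T1 = [304/425 297/425 2; -297/425 304/425 5; 0 0 1]

T = [304/425 297/425 2; -297/425 304/425 5; 0 0 1]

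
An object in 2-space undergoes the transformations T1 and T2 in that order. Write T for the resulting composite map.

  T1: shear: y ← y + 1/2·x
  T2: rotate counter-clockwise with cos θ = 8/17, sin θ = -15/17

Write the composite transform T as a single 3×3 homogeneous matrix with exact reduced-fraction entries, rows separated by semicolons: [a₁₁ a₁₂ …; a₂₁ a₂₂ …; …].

T1 = [1 0 0; 1/2 1 0; 0 0 1]
T2·T1 = [31/34 15/17 0; -11/17 8/17 0; 0 0 1]

T = [31/34 15/17 0; -11/17 8/17 0; 0 0 1]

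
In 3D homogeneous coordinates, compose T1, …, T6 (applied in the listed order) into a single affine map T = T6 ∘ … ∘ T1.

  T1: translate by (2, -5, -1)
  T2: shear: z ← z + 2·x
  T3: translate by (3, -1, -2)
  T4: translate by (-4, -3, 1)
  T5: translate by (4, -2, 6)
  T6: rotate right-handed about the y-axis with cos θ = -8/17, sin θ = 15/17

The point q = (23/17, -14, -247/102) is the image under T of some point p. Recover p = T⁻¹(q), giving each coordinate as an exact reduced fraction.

p = (-7/2, -3, 4/3)

T1 = [1 0 0 2; 0 1 0 -5; 0 0 1 -1; 0 0 0 1]
T2·T1 = [1 0 0 2; 0 1 0 -5; 2 0 1 3; 0 0 0 1]
T3·…·T1 = [1 0 0 5; 0 1 0 -6; 2 0 1 1; 0 0 0 1]
T4·…·T1 = [1 0 0 1; 0 1 0 -9; 2 0 1 2; 0 0 0 1]
T5·…·T1 = [1 0 0 5; 0 1 0 -11; 2 0 1 8; 0 0 0 1]
T6·…·T1 = [22/17 0 15/17 80/17; 0 1 0 -11; -31/17 0 -8/17 -139/17; 0 0 0 1]
det M = 1; M⁻¹ = [-8/17 0 -15/17 -5; 0 1 0 11; 31/17 0 22/17 2; 0 0 0 1]
M⁻¹ · (23/17, -14, -247/102)ᵀ = (-7/2, -3, 4/3)ᵀ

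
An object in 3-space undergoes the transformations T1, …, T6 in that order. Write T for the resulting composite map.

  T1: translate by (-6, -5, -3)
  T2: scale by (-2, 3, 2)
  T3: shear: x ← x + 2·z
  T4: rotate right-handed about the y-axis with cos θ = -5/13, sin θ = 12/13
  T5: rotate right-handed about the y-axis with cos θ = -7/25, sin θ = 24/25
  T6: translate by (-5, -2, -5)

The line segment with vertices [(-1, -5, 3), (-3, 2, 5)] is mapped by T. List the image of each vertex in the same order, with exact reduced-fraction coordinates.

image vertices: (-5167/325, -32, 1231/325), (-9019/325, -11, 2667/325)

T1 translate by (-6, -5, -3): (-1, -5, 3) → (-7, -10, 0); (-3, 2, 5) → (-9, -3, 2)
T2 scale by (-2, 3, 2): (-7, -10, 0) → (14, -30, 0); (-9, -3, 2) → (18, -9, 4)
T3 shear: x ← x + 2·z: (14, -30, 0) → (14, -30, 0); (18, -9, 4) → (26, -9, 4)
T4 rotate right-handed about the y-axis with cos θ = -5/13, sin θ = 12/13: (14, -30, 0) → (-70/13, -30, -168/13); (26, -9, 4) → (-82/13, -9, -332/13)
T5 rotate right-handed about the y-axis with cos θ = -7/25, sin θ = 24/25: (-70/13, -30, -168/13) → (-3542/325, -30, 2856/325); (-82/13, -9, -332/13) → (-7394/325, -9, 4292/325)
T6 translate by (-5, -2, -5): (-3542/325, -30, 2856/325) → (-5167/325, -32, 1231/325); (-7394/325, -9, 4292/325) → (-9019/325, -11, 2667/325)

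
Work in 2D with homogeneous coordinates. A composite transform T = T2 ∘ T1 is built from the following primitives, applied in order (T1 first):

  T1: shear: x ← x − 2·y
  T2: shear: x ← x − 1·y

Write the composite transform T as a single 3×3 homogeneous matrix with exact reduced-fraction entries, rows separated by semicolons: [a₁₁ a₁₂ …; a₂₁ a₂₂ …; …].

T1 = [1 -2 0; 0 1 0; 0 0 1]
T2·T1 = [1 -3 0; 0 1 0; 0 0 1]

T = [1 -3 0; 0 1 0; 0 0 1]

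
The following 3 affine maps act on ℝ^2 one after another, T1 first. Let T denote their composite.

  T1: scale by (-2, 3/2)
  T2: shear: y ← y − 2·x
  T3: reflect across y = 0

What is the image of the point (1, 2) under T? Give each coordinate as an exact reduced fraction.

T1 scale by (-2, 3/2): (1, 2) → (-2, 3)
T2 shear: y ← y − 2·x: (-2, 3) → (-2, 7)
T3 reflect across y = 0: (-2, 7) → (-2, -7)

T(p) = (-2, -7)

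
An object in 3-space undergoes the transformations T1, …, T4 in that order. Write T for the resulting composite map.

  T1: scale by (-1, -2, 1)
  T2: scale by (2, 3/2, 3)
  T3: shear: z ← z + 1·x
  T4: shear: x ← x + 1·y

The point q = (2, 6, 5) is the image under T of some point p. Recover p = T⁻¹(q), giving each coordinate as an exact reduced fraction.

p = (2, -2, 3)

T1 = [-1 0 0 0; 0 -2 0 0; 0 0 1 0; 0 0 0 1]
T2·T1 = [-2 0 0 0; 0 -3 0 0; 0 0 3 0; 0 0 0 1]
T3·…·T1 = [-2 0 0 0; 0 -3 0 0; -2 0 3 0; 0 0 0 1]
T4·…·T1 = [-2 -3 0 0; 0 -3 0 0; -2 0 3 0; 0 0 0 1]
det M = 18; M⁻¹ = [-1/2 1/2 0 0; 0 -1/3 0 0; -1/3 1/3 1/3 0; 0 0 0 1]
M⁻¹ · (2, 6, 5)ᵀ = (2, -2, 3)ᵀ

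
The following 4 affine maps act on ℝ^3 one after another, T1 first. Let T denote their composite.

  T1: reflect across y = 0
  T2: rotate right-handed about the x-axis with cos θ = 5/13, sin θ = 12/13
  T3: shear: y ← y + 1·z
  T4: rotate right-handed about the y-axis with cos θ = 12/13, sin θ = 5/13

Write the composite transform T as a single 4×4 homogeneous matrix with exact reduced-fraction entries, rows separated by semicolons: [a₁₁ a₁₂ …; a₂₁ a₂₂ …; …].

T1 = [1 0 0 0; 0 -1 0 0; 0 0 1 0; 0 0 0 1]
T2·T1 = [1 0 0 0; 0 -5/13 -12/13 0; 0 -12/13 5/13 0; 0 0 0 1]
T3·…·T1 = [1 0 0 0; 0 -17/13 -7/13 0; 0 -12/13 5/13 0; 0 0 0 1]
T4·…·T1 = [12/13 -60/169 25/169 0; 0 -17/13 -7/13 0; -5/13 -144/169 60/169 0; 0 0 0 1]

T = [12/13 -60/169 25/169 0; 0 -17/13 -7/13 0; -5/13 -144/169 60/169 0; 0 0 0 1]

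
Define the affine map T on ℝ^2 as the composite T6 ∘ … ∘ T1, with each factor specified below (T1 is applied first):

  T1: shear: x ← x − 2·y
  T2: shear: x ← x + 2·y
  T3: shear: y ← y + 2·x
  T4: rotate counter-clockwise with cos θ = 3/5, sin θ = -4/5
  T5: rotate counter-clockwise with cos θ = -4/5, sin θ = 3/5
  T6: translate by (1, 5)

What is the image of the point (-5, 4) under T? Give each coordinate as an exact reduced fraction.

T(p) = (7, 0)

T1 shear: x ← x − 2·y: (-5, 4) → (-13, 4)
T2 shear: x ← x + 2·y: (-13, 4) → (-5, 4)
T3 shear: y ← y + 2·x: (-5, 4) → (-5, -6)
T4 rotate counter-clockwise with cos θ = 3/5, sin θ = -4/5: (-5, -6) → (-39/5, 2/5)
T5 rotate counter-clockwise with cos θ = -4/5, sin θ = 3/5: (-39/5, 2/5) → (6, -5)
T6 translate by (1, 5): (6, -5) → (7, 0)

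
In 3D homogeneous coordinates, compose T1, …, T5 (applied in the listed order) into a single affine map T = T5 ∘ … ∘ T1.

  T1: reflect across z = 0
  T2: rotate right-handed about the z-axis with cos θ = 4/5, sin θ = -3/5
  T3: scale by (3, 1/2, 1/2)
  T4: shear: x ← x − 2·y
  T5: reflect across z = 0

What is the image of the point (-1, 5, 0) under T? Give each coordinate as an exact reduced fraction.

T1 reflect across z = 0: (-1, 5, 0) → (-1, 5, 0)
T2 rotate right-handed about the z-axis with cos θ = 4/5, sin θ = -3/5: (-1, 5, 0) → (11/5, 23/5, 0)
T3 scale by (3, 1/2, 1/2): (11/5, 23/5, 0) → (33/5, 23/10, 0)
T4 shear: x ← x − 2·y: (33/5, 23/10, 0) → (2, 23/10, 0)
T5 reflect across z = 0: (2, 23/10, 0) → (2, 23/10, 0)

T(p) = (2, 23/10, 0)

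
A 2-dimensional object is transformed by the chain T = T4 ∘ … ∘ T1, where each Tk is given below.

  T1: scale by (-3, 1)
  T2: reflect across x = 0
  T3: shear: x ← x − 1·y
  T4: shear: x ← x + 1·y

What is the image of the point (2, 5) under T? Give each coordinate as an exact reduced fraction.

T1 scale by (-3, 1): (2, 5) → (-6, 5)
T2 reflect across x = 0: (-6, 5) → (6, 5)
T3 shear: x ← x − 1·y: (6, 5) → (1, 5)
T4 shear: x ← x + 1·y: (1, 5) → (6, 5)

T(p) = (6, 5)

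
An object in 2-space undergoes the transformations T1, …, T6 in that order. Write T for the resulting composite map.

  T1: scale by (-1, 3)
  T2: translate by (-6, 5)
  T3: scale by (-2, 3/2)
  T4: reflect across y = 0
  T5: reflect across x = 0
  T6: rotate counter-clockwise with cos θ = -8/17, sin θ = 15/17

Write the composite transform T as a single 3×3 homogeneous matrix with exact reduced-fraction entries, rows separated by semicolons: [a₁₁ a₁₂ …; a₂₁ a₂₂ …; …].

T1 = [-1 0 0; 0 3 0; 0 0 1]
T2·T1 = [-1 0 -6; 0 3 5; 0 0 1]
T3·…·T1 = [2 0 12; 0 9/2 15/2; 0 0 1]
T4·…·T1 = [2 0 12; 0 -9/2 -15/2; 0 0 1]
T5·…·T1 = [-2 0 -12; 0 -9/2 -15/2; 0 0 1]
T6·…·T1 = [16/17 135/34 417/34; -30/17 36/17 -120/17; 0 0 1]

T = [16/17 135/34 417/34; -30/17 36/17 -120/17; 0 0 1]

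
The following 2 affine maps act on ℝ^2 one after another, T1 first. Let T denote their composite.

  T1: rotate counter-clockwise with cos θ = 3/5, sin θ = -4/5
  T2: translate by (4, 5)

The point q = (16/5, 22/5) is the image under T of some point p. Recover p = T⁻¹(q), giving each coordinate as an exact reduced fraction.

p = (0, -1)

T1 = [3/5 4/5 0; -4/5 3/5 0; 0 0 1]
T2·T1 = [3/5 4/5 4; -4/5 3/5 5; 0 0 1]
det M = 1; M⁻¹ = [3/5 -4/5 8/5; 4/5 3/5 -31/5; 0 0 1]
M⁻¹ · (16/5, 22/5)ᵀ = (0, -1)ᵀ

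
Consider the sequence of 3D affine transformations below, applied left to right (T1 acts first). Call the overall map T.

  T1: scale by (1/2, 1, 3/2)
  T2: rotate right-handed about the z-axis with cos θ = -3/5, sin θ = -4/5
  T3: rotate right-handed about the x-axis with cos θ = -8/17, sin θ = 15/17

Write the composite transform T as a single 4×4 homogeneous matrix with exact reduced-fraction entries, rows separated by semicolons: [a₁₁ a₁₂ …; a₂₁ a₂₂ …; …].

T = [-3/10 4/5 0 0; 16/85 24/85 -45/34 0; -6/17 -9/17 -12/17 0; 0 0 0 1]

T1 = [1/2 0 0 0; 0 1 0 0; 0 0 3/2 0; 0 0 0 1]
T2·T1 = [-3/10 4/5 0 0; -2/5 -3/5 0 0; 0 0 3/2 0; 0 0 0 1]
T3·…·T1 = [-3/10 4/5 0 0; 16/85 24/85 -45/34 0; -6/17 -9/17 -12/17 0; 0 0 0 1]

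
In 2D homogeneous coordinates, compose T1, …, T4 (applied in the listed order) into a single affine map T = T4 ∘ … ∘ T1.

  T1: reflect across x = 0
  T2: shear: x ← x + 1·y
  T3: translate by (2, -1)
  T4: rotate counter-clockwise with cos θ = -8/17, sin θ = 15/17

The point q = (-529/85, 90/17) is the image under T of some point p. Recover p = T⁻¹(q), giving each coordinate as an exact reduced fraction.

T1 = [-1 0 0; 0 1 0; 0 0 1]
T2·T1 = [-1 1 0; 0 1 0; 0 0 1]
T3·…·T1 = [-1 1 2; 0 1 -1; 0 0 1]
T4·…·T1 = [8/17 -23/17 -1/17; -15/17 7/17 38/17; 0 0 1]
det M = -1; M⁻¹ = [-7/17 -23/17 3; -15/17 -8/17 1; 0 0 1]
M⁻¹ · (-529/85, 90/17)ᵀ = (-8/5, 4)ᵀ

p = (-8/5, 4)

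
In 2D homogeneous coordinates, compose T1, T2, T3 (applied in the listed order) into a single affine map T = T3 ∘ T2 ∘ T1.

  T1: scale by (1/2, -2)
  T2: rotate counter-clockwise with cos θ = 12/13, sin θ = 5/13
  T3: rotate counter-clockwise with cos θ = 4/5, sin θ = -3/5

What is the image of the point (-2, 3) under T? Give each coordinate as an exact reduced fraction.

T1 scale by (1/2, -2): (-2, 3) → (-1, -6)
T2 rotate counter-clockwise with cos θ = 12/13, sin θ = 5/13: (-1, -6) → (18/13, -77/13)
T3 rotate counter-clockwise with cos θ = 4/5, sin θ = -3/5: (18/13, -77/13) → (-159/65, -362/65)

T(p) = (-159/65, -362/65)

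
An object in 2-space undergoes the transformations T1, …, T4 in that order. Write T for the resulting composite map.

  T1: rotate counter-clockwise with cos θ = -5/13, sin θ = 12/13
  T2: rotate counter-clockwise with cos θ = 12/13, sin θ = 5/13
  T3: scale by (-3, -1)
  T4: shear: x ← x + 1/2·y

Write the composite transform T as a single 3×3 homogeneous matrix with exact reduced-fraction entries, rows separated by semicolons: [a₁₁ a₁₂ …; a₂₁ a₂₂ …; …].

T = [601/338 417/169 0; -119/169 120/169 0; 0 0 1]

T1 = [-5/13 -12/13 0; 12/13 -5/13 0; 0 0 1]
T2·T1 = [-120/169 -119/169 0; 119/169 -120/169 0; 0 0 1]
T3·…·T1 = [360/169 357/169 0; -119/169 120/169 0; 0 0 1]
T4·…·T1 = [601/338 417/169 0; -119/169 120/169 0; 0 0 1]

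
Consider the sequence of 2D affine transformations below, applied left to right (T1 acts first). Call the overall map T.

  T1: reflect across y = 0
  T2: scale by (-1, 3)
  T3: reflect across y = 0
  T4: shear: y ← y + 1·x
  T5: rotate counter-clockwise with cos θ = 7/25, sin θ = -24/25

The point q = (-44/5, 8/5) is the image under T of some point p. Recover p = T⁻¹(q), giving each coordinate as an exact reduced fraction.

p = (4, -4/3)

T1 = [1 0 0; 0 -1 0; 0 0 1]
T2·T1 = [-1 0 0; 0 -3 0; 0 0 1]
T3·…·T1 = [-1 0 0; 0 3 0; 0 0 1]
T4·…·T1 = [-1 0 0; -1 3 0; 0 0 1]
T5·…·T1 = [-31/25 72/25 0; 17/25 21/25 0; 0 0 1]
det M = -3; M⁻¹ = [-7/25 24/25 0; 17/75 31/75 0; 0 0 1]
M⁻¹ · (-44/5, 8/5)ᵀ = (4, -4/3)ᵀ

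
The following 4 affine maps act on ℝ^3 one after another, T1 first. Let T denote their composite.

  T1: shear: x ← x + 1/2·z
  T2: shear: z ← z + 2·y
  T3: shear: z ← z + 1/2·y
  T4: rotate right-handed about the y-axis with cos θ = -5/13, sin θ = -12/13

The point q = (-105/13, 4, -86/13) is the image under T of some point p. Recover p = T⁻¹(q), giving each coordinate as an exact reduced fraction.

T1 = [1 0 1/2 0; 0 1 0 0; 0 0 1 0; 0 0 0 1]
T2·T1 = [1 0 1/2 0; 0 1 0 0; 0 2 1 0; 0 0 0 1]
T3·…·T1 = [1 0 1/2 0; 0 1 0 0; 0 5/2 1 0; 0 0 0 1]
T4·…·T1 = [-5/13 -30/13 -29/26 0; 0 1 0 0; 12/13 -25/26 1/13 0; 0 0 0 1]
det M = 1; M⁻¹ = [1/13 5/4 29/26 0; 0 1 0 0; -12/13 -5/2 -5/13 0; 0 0 0 1]
M⁻¹ · (-105/13, 4, -86/13)ᵀ = (-3, 4, 0)ᵀ

p = (-3, 4, 0)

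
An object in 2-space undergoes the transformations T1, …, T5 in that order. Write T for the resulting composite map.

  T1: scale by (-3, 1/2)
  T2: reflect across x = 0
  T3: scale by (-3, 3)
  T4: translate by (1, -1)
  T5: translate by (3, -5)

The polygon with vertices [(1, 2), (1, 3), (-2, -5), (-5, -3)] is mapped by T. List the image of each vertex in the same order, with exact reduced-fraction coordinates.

image vertices: (-5, -3), (-5, -3/2), (22, -27/2), (49, -21/2)

T1 scale by (-3, 1/2): (1, 2) → (-3, 1); (1, 3) → (-3, 3/2); (-2, -5) → (6, -5/2); (-5, -3) → (15, -3/2)
T2 reflect across x = 0: (-3, 1) → (3, 1); (-3, 3/2) → (3, 3/2); (6, -5/2) → (-6, -5/2); (15, -3/2) → (-15, -3/2)
T3 scale by (-3, 3): (3, 1) → (-9, 3); (3, 3/2) → (-9, 9/2); (-6, -5/2) → (18, -15/2); (-15, -3/2) → (45, -9/2)
T4 translate by (1, -1): (-9, 3) → (-8, 2); (-9, 9/2) → (-8, 7/2); (18, -15/2) → (19, -17/2); (45, -9/2) → (46, -11/2)
T5 translate by (3, -5): (-8, 2) → (-5, -3); (-8, 7/2) → (-5, -3/2); (19, -17/2) → (22, -27/2); (46, -11/2) → (49, -21/2)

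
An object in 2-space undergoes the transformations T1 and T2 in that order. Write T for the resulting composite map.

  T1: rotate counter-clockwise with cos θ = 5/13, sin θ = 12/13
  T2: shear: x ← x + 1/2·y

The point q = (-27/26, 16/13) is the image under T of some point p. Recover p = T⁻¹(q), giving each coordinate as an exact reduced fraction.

p = (1/2, 2)

T1 = [5/13 -12/13 0; 12/13 5/13 0; 0 0 1]
T2·T1 = [11/13 -19/26 0; 12/13 5/13 0; 0 0 1]
det M = 1; M⁻¹ = [5/13 19/26 0; -12/13 11/13 0; 0 0 1]
M⁻¹ · (-27/26, 16/13)ᵀ = (1/2, 2)ᵀ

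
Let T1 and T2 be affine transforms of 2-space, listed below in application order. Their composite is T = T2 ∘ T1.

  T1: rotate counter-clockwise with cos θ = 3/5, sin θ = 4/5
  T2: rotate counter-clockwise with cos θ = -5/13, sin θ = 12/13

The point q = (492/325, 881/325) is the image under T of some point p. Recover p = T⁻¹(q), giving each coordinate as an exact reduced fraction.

p = (-4/5, -3)

T1 = [3/5 -4/5 0; 4/5 3/5 0; 0 0 1]
T2·T1 = [-63/65 -16/65 0; 16/65 -63/65 0; 0 0 1]
det M = 1; M⁻¹ = [-63/65 16/65 0; -16/65 -63/65 0; 0 0 1]
M⁻¹ · (492/325, 881/325)ᵀ = (-4/5, -3)ᵀ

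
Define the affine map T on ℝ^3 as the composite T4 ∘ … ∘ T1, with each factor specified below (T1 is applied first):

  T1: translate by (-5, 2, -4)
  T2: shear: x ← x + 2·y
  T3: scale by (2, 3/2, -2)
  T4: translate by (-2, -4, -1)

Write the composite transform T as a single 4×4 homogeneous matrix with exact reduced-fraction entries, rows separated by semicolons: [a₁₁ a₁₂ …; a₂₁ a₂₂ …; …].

T = [2 4 0 -4; 0 3/2 0 -1; 0 0 -2 7; 0 0 0 1]

T1 = [1 0 0 -5; 0 1 0 2; 0 0 1 -4; 0 0 0 1]
T2·T1 = [1 2 0 -1; 0 1 0 2; 0 0 1 -4; 0 0 0 1]
T3·…·T1 = [2 4 0 -2; 0 3/2 0 3; 0 0 -2 8; 0 0 0 1]
T4·…·T1 = [2 4 0 -4; 0 3/2 0 -1; 0 0 -2 7; 0 0 0 1]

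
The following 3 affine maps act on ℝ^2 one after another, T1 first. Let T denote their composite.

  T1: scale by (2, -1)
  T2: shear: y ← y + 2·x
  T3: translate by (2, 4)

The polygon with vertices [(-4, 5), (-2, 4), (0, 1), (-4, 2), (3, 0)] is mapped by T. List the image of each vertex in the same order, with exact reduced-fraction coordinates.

image vertices: (-6, -17), (-2, -8), (2, 3), (-6, -14), (8, 16)

T1 scale by (2, -1): (-4, 5) → (-8, -5); (-2, 4) → (-4, -4); (0, 1) → (0, -1); (-4, 2) → (-8, -2); (3, 0) → (6, 0)
T2 shear: y ← y + 2·x: (-8, -5) → (-8, -21); (-4, -4) → (-4, -12); (0, -1) → (0, -1); (-8, -2) → (-8, -18); (6, 0) → (6, 12)
T3 translate by (2, 4): (-8, -21) → (-6, -17); (-4, -12) → (-2, -8); (0, -1) → (2, 3); (-8, -18) → (-6, -14); (6, 12) → (8, 16)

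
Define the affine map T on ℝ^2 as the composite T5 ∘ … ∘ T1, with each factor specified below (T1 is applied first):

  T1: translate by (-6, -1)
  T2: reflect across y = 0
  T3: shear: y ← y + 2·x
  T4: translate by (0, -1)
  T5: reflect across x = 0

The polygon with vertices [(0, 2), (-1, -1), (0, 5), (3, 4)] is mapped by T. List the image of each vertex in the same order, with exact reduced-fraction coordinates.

image vertices: (6, -14), (7, -13), (6, -17), (3, -10)

T1 translate by (-6, -1): (0, 2) → (-6, 1); (-1, -1) → (-7, -2); (0, 5) → (-6, 4); (3, 4) → (-3, 3)
T2 reflect across y = 0: (-6, 1) → (-6, -1); (-7, -2) → (-7, 2); (-6, 4) → (-6, -4); (-3, 3) → (-3, -3)
T3 shear: y ← y + 2·x: (-6, -1) → (-6, -13); (-7, 2) → (-7, -12); (-6, -4) → (-6, -16); (-3, -3) → (-3, -9)
T4 translate by (0, -1): (-6, -13) → (-6, -14); (-7, -12) → (-7, -13); (-6, -16) → (-6, -17); (-3, -9) → (-3, -10)
T5 reflect across x = 0: (-6, -14) → (6, -14); (-7, -13) → (7, -13); (-6, -17) → (6, -17); (-3, -10) → (3, -10)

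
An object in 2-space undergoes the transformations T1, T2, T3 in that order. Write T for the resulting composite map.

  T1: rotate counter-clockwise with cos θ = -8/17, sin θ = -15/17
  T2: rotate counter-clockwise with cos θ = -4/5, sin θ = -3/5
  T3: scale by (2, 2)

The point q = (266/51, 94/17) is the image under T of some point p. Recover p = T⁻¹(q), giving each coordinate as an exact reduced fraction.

T1 = [-8/17 15/17 0; -15/17 -8/17 0; 0 0 1]
T2·T1 = [-13/85 -84/85 0; 84/85 -13/85 0; 0 0 1]
T3·…·T1 = [-26/85 -168/85 0; 168/85 -26/85 0; 0 0 1]
det M = 4; M⁻¹ = [-13/170 42/85 0; -42/85 -13/170 0; 0 0 1]
M⁻¹ · (266/51, 94/17)ᵀ = (7/3, -3)ᵀ

p = (7/3, -3)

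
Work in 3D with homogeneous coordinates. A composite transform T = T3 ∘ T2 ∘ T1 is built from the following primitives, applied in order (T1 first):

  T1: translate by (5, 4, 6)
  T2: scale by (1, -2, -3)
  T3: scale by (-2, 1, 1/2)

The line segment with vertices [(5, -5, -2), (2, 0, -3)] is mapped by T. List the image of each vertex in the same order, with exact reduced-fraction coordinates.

T1 translate by (5, 4, 6): (5, -5, -2) → (10, -1, 4); (2, 0, -3) → (7, 4, 3)
T2 scale by (1, -2, -3): (10, -1, 4) → (10, 2, -12); (7, 4, 3) → (7, -8, -9)
T3 scale by (-2, 1, 1/2): (10, 2, -12) → (-20, 2, -6); (7, -8, -9) → (-14, -8, -9/2)

image vertices: (-20, 2, -6), (-14, -8, -9/2)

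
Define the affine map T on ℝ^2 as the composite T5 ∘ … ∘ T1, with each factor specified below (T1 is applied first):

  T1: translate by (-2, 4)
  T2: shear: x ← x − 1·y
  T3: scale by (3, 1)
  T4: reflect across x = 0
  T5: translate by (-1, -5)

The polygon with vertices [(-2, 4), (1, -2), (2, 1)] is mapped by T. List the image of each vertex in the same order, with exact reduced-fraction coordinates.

image vertices: (35, 3), (8, -3), (14, 0)

T1 translate by (-2, 4): (-2, 4) → (-4, 8); (1, -2) → (-1, 2); (2, 1) → (0, 5)
T2 shear: x ← x − 1·y: (-4, 8) → (-12, 8); (-1, 2) → (-3, 2); (0, 5) → (-5, 5)
T3 scale by (3, 1): (-12, 8) → (-36, 8); (-3, 2) → (-9, 2); (-5, 5) → (-15, 5)
T4 reflect across x = 0: (-36, 8) → (36, 8); (-9, 2) → (9, 2); (-15, 5) → (15, 5)
T5 translate by (-1, -5): (36, 8) → (35, 3); (9, 2) → (8, -3); (15, 5) → (14, 0)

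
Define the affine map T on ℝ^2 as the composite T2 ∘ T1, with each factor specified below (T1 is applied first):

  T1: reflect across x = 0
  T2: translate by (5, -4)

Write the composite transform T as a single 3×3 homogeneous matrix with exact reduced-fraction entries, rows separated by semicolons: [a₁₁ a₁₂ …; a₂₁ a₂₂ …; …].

T1 = [-1 0 0; 0 1 0; 0 0 1]
T2·T1 = [-1 0 5; 0 1 -4; 0 0 1]

T = [-1 0 5; 0 1 -4; 0 0 1]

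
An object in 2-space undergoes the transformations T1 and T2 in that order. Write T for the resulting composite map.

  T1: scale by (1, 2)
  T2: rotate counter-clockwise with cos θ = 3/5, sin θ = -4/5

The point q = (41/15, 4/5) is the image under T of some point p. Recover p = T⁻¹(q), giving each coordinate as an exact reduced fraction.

T1 = [1 0 0; 0 2 0; 0 0 1]
T2·T1 = [3/5 8/5 0; -4/5 6/5 0; 0 0 1]
det M = 2; M⁻¹ = [3/5 -4/5 0; 2/5 3/10 0; 0 0 1]
M⁻¹ · (41/15, 4/5)ᵀ = (1, 4/3)ᵀ

p = (1, 4/3)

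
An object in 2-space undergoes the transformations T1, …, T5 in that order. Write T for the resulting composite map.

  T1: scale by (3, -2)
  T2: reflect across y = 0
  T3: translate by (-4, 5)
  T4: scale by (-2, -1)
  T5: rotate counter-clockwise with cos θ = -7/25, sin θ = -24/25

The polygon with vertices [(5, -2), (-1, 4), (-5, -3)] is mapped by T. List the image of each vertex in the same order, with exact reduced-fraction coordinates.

image vertices: (26/5, 107/5), (-82/5, -49/5), (-242/25, -919/25)

T1 scale by (3, -2): (5, -2) → (15, 4); (-1, 4) → (-3, -8); (-5, -3) → (-15, 6)
T2 reflect across y = 0: (15, 4) → (15, -4); (-3, -8) → (-3, 8); (-15, 6) → (-15, -6)
T3 translate by (-4, 5): (15, -4) → (11, 1); (-3, 8) → (-7, 13); (-15, -6) → (-19, -1)
T4 scale by (-2, -1): (11, 1) → (-22, -1); (-7, 13) → (14, -13); (-19, -1) → (38, 1)
T5 rotate counter-clockwise with cos θ = -7/25, sin θ = -24/25: (-22, -1) → (26/5, 107/5); (14, -13) → (-82/5, -49/5); (38, 1) → (-242/25, -919/25)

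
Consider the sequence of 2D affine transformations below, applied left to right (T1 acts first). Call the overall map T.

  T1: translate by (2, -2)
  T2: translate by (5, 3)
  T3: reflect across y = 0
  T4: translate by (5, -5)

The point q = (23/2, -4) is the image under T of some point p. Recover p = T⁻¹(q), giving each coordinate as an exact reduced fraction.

p = (-1/2, -2)

T1 = [1 0 2; 0 1 -2; 0 0 1]
T2·T1 = [1 0 7; 0 1 1; 0 0 1]
T3·…·T1 = [1 0 7; 0 -1 -1; 0 0 1]
T4·…·T1 = [1 0 12; 0 -1 -6; 0 0 1]
det M = -1; M⁻¹ = [1 0 -12; 0 -1 -6; 0 0 1]
M⁻¹ · (23/2, -4)ᵀ = (-1/2, -2)ᵀ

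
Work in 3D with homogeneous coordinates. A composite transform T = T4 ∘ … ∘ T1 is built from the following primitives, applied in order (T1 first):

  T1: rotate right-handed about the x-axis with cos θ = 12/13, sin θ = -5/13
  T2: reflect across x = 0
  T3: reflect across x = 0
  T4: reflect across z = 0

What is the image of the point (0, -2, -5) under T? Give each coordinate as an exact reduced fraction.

T1 rotate right-handed about the x-axis with cos θ = 12/13, sin θ = -5/13: (0, -2, -5) → (0, -49/13, -50/13)
T2 reflect across x = 0: (0, -49/13, -50/13) → (0, -49/13, -50/13)
T3 reflect across x = 0: (0, -49/13, -50/13) → (0, -49/13, -50/13)
T4 reflect across z = 0: (0, -49/13, -50/13) → (0, -49/13, 50/13)

T(p) = (0, -49/13, 50/13)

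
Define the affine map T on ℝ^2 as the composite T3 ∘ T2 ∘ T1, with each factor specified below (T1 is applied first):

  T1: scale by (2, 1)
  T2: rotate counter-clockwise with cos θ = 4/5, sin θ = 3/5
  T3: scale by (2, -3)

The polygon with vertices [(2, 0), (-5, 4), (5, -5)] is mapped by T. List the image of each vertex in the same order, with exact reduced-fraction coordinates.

image vertices: (32/5, -36/5), (-104/5, 42/5), (22, -6)

T1 scale by (2, 1): (2, 0) → (4, 0); (-5, 4) → (-10, 4); (5, -5) → (10, -5)
T2 rotate counter-clockwise with cos θ = 4/5, sin θ = 3/5: (4, 0) → (16/5, 12/5); (-10, 4) → (-52/5, -14/5); (10, -5) → (11, 2)
T3 scale by (2, -3): (16/5, 12/5) → (32/5, -36/5); (-52/5, -14/5) → (-104/5, 42/5); (11, 2) → (22, -6)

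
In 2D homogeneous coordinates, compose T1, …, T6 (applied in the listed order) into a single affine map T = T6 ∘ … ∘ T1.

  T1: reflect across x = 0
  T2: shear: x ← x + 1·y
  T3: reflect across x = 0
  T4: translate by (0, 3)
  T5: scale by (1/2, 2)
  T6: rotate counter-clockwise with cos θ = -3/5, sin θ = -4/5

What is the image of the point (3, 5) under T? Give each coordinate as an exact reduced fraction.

T1 reflect across x = 0: (3, 5) → (-3, 5)
T2 shear: x ← x + 1·y: (-3, 5) → (2, 5)
T3 reflect across x = 0: (2, 5) → (-2, 5)
T4 translate by (0, 3): (-2, 5) → (-2, 8)
T5 scale by (1/2, 2): (-2, 8) → (-1, 16)
T6 rotate counter-clockwise with cos θ = -3/5, sin θ = -4/5: (-1, 16) → (67/5, -44/5)

T(p) = (67/5, -44/5)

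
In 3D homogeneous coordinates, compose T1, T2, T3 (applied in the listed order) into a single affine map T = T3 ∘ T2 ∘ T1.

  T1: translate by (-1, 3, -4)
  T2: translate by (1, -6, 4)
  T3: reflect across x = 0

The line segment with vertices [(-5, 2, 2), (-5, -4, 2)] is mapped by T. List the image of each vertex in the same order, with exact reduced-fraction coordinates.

T1 translate by (-1, 3, -4): (-5, 2, 2) → (-6, 5, -2); (-5, -4, 2) → (-6, -1, -2)
T2 translate by (1, -6, 4): (-6, 5, -2) → (-5, -1, 2); (-6, -1, -2) → (-5, -7, 2)
T3 reflect across x = 0: (-5, -1, 2) → (5, -1, 2); (-5, -7, 2) → (5, -7, 2)

image vertices: (5, -1, 2), (5, -7, 2)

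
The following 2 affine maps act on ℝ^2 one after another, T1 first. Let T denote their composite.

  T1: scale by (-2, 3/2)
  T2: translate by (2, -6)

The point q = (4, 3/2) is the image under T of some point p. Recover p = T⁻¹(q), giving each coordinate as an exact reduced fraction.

T1 = [-2 0 0; 0 3/2 0; 0 0 1]
T2·T1 = [-2 0 2; 0 3/2 -6; 0 0 1]
det M = -3; M⁻¹ = [-1/2 0 1; 0 2/3 4; 0 0 1]
M⁻¹ · (4, 3/2)ᵀ = (-1, 5)ᵀ

p = (-1, 5)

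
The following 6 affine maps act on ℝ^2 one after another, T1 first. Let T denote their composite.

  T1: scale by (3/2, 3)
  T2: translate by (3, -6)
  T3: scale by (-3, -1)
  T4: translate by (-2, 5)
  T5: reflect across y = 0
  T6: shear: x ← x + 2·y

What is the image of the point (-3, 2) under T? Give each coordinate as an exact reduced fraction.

T1 scale by (3/2, 3): (-3, 2) → (-9/2, 6)
T2 translate by (3, -6): (-9/2, 6) → (-3/2, 0)
T3 scale by (-3, -1): (-3/2, 0) → (9/2, 0)
T4 translate by (-2, 5): (9/2, 0) → (5/2, 5)
T5 reflect across y = 0: (5/2, 5) → (5/2, -5)
T6 shear: x ← x + 2·y: (5/2, -5) → (-15/2, -5)

T(p) = (-15/2, -5)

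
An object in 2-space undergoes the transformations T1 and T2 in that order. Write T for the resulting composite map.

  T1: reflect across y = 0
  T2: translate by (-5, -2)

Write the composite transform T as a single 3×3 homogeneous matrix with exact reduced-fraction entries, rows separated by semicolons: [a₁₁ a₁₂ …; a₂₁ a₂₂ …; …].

T = [1 0 -5; 0 -1 -2; 0 0 1]

T1 = [1 0 0; 0 -1 0; 0 0 1]
T2·T1 = [1 0 -5; 0 -1 -2; 0 0 1]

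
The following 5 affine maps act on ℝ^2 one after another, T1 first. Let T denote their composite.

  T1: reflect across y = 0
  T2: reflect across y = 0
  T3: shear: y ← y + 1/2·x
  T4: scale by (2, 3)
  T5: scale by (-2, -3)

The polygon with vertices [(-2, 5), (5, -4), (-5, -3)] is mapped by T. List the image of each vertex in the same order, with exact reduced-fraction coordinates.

image vertices: (8, -36), (-20, 27/2), (20, 99/2)

T1 reflect across y = 0: (-2, 5) → (-2, -5); (5, -4) → (5, 4); (-5, -3) → (-5, 3)
T2 reflect across y = 0: (-2, -5) → (-2, 5); (5, 4) → (5, -4); (-5, 3) → (-5, -3)
T3 shear: y ← y + 1/2·x: (-2, 5) → (-2, 4); (5, -4) → (5, -3/2); (-5, -3) → (-5, -11/2)
T4 scale by (2, 3): (-2, 4) → (-4, 12); (5, -3/2) → (10, -9/2); (-5, -11/2) → (-10, -33/2)
T5 scale by (-2, -3): (-4, 12) → (8, -36); (10, -9/2) → (-20, 27/2); (-10, -33/2) → (20, 99/2)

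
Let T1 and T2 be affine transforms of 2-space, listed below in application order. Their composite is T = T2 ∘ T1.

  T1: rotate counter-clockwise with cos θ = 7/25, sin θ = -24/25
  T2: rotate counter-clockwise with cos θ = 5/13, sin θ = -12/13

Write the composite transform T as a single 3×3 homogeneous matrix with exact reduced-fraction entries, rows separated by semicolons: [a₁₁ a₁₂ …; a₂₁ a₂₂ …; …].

T1 = [7/25 24/25 0; -24/25 7/25 0; 0 0 1]
T2·T1 = [-253/325 204/325 0; -204/325 -253/325 0; 0 0 1]

T = [-253/325 204/325 0; -204/325 -253/325 0; 0 0 1]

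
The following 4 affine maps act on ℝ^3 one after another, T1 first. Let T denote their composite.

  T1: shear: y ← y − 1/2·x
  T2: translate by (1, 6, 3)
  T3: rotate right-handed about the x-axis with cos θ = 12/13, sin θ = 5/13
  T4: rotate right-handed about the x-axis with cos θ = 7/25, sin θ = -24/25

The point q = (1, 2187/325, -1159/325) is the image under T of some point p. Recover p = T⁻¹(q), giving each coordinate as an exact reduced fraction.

p = (0, 1, 0)

T1 = [1 0 0 0; -1/2 1 0 0; 0 0 1 0; 0 0 0 1]
T2·T1 = [1 0 0 1; -1/2 1 0 6; 0 0 1 3; 0 0 0 1]
T3·…·T1 = [1 0 0 1; -6/13 12/13 -5/13 57/13; -5/26 5/13 12/13 66/13; 0 0 0 1]
T4·…·T1 = [1 0 0 1; -102/325 204/325 253/325 1983/325; 253/650 -253/325 204/325 -906/325; 0 0 0 1]
det M = 1; M⁻¹ = [1 0 0 -1; 1/2 204/325 -253/325 -13/2; 0 253/325 204/325 -3; 0 0 0 1]
M⁻¹ · (1, 2187/325, -1159/325)ᵀ = (0, 1, 0)ᵀ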